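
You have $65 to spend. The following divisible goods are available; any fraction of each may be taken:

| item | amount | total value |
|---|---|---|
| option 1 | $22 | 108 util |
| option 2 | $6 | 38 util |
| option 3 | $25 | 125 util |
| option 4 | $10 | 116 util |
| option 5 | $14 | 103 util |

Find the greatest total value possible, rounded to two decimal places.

Take in order of value per unit:
- option 4 (116/10 per unit): all 10 → value 116, running total 116.00
- option 5 (103/14 per unit): all 14 → value 103, running total 219.00
- option 2 (38/6 per unit): all 6 → value 38, running total 257.00
- option 3 (125/25 per unit): all 25 → value 125, running total 382.00
- option 1 (108/22 per unit): 10 of 22 → value 10×108/22 = 49.0909, running total 431.09
Total 431.09.

431.09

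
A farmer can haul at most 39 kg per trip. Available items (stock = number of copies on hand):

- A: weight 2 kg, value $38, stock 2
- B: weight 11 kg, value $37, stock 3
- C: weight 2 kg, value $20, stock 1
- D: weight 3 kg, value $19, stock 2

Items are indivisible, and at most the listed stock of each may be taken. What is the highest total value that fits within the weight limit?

Best selections within weight 39 and stock limits:
- 2×A + 2×B + 1×C + 2×D: weight 34, value 208
- 2×A + 3×B + 1×C: weight 39, value 207
Best: $208.

$208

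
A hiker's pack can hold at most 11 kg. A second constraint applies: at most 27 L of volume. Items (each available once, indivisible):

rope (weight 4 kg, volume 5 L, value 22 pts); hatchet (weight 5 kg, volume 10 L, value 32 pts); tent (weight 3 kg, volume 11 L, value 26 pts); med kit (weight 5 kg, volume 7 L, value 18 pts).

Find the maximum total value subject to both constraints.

58 pts

Feasible sets respecting both limits:
- hatchet+tent: weight 8, volume 21, value 58
- rope+hatchet: weight 9, volume 15, value 54
- hatchet+med kit: weight 10, volume 17, value 50
Best: 58 pts.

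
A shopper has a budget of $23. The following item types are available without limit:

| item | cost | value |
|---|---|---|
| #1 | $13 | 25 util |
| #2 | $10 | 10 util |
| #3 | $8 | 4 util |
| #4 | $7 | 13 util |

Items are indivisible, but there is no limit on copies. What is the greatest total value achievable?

39 util

Best value-per-unit is #1 at 25/13; filling with it alone gives 1×25 = 25.
Optimal mix: 3×#4 → cost 21, value 39.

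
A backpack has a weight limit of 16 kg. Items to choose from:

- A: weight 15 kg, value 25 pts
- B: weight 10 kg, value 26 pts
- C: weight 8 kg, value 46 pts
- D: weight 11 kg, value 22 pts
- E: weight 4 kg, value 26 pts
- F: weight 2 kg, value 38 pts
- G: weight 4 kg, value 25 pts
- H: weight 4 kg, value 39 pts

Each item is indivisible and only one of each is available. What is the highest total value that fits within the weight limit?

128 pts

Check high-value combinations within 16 kg:
- E+F+G+H: weight 4+2+4+4=14, value 26+38+25+39=128
- C+F+H: weight 8+2+4=14, value 46+38+39=123
- C+E+H: weight 8+4+4=16, value 46+26+39=111
Best: 128 pts.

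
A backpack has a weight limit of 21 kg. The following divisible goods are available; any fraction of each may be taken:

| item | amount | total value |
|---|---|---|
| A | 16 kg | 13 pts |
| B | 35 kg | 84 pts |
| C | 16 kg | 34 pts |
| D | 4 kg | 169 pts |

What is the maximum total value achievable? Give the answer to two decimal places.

Take in order of value per unit:
- D (169/4 per unit): all 4 → value 169, running total 169.00
- B (84/35 per unit): 17 of 35 → value 17×84/35 = 40.8000, running total 209.80
Total 209.80.

209.80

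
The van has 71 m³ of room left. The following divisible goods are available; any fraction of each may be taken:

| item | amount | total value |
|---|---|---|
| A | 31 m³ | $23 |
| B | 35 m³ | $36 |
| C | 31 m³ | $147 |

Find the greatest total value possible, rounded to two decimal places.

Take in order of value per unit:
- C (147/31 per unit): all 31 → value 147, running total 147.00
- B (36/35 per unit): all 35 → value 36, running total 183.00
- A (23/31 per unit): 5 of 31 → value 5×23/31 = 3.7097, running total 186.71
Total 186.71.

186.71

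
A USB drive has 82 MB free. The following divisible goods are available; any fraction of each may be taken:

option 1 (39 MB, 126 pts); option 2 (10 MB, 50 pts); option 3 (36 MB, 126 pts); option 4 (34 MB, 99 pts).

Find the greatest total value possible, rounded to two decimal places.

292.31

Take in order of value per unit:
- option 2 (50/10 per unit): all 10 → value 50, running total 50.00
- option 3 (126/36 per unit): all 36 → value 126, running total 176.00
- option 1 (126/39 per unit): 36 of 39 → value 36×126/39 = 116.3077, running total 292.31
Total 292.31.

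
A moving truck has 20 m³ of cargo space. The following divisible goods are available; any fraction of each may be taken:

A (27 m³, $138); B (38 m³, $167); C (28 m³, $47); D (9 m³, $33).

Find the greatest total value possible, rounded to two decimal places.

102.22

Take in order of value per unit:
- A (138/27 per unit): 20 of 27 → value 20×138/27 = 102.2222, running total 102.22
Total 102.22.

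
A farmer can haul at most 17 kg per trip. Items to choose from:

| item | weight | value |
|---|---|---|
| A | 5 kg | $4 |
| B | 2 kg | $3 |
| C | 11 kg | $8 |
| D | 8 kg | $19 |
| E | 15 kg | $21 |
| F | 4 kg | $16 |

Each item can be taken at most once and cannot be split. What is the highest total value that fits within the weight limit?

$39

This is a 0/1 knapsack; check combinations near the capacity.
- A+D+F: weight 5+8+4=17, value 4+19+16=39
- B+D+F: weight 2+8+4=14, value 3+19+16=38
- D+F: weight 8+4=12, value 19+16=35
Best: $39.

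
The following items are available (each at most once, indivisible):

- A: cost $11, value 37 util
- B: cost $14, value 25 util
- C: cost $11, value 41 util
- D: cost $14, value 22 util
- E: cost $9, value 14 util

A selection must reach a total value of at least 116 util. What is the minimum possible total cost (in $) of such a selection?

45

Subsets with value ≥ 116, sorted by total cost:
- A+B+C+E: cost 45, value 117
- A+B+C+D: cost 50, value 125
- A+B+C+D+E: cost 59, value 139
Minimum cost: 45 $.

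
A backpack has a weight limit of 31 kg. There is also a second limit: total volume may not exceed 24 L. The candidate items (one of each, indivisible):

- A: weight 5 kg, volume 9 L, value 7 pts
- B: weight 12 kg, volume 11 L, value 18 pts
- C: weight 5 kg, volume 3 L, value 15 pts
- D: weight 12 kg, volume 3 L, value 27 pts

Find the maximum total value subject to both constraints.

Feasible sets respecting both limits:
- B+C+D: weight 29, volume 17, value 60
- A+B+D: weight 29, volume 23, value 52
- A+C+D: weight 22, volume 15, value 49
Best: 60 pts.

60 pts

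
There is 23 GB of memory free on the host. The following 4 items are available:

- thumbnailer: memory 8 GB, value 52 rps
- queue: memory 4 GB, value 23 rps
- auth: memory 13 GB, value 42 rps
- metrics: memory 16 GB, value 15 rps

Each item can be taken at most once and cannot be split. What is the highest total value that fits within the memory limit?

Check high-value combinations within 23 GB:
- thumbnailer+auth: memory 8+13=21, value 52+42=94
- thumbnailer+queue: memory 8+4=12, value 52+23=75
- queue+auth: memory 4+13=17, value 23+42=65
- thumbnailer: memory 8, value 52
Best: 94 rps.

94 rps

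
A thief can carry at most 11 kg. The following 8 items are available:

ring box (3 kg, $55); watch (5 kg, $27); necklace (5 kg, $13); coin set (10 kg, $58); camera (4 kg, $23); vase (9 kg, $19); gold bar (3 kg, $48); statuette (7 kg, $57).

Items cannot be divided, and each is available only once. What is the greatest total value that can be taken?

$130

Check high-value combinations within 11 kg:
- ring box+watch+gold bar: weight 3+5+3=11, value 55+27+48=130
- ring box+camera+gold bar: weight 3+4+3=10, value 55+23+48=126
- ring box+necklace+gold bar: weight 3+5+3=11, value 55+13+48=116
- ring box+statuette: weight 3+7=10, value 55+57=112
- gold bar+statuette: weight 3+7=10, value 48+57=105
Best: $130.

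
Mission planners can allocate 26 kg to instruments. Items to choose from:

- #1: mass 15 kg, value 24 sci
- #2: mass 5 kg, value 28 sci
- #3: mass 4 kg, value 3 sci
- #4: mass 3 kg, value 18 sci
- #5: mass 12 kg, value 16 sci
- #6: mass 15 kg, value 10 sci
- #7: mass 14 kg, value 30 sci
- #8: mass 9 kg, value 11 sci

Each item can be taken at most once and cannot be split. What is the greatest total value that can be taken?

79 sci

Check high-value combinations within 26 kg:
- #2+#3+#4+#7: mass 5+4+3+14=26, value 28+3+18+30=79
- #2+#4+#7: mass 5+3+14=22, value 28+18+30=76
- #1+#2+#4: mass 15+5+3=23, value 24+28+18=70
Best: 79 sci.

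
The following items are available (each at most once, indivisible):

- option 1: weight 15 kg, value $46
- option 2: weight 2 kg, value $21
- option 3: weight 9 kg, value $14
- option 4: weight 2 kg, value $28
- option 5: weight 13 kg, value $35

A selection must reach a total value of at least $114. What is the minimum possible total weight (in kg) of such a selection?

32

Subsets with value ≥ 114, sorted by total weight:
- option 1+option 2+option 4+option 5: weight 32, value 130
- option 1+option 3+option 4+option 5: weight 39, value 123
Minimum weight: 32 kg.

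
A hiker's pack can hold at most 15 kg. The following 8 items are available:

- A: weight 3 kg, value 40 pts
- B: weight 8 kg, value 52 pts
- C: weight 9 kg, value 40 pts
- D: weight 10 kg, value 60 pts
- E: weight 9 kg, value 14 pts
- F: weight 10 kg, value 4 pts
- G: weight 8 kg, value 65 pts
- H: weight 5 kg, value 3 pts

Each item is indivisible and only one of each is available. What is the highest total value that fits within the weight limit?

105 pts

Check high-value combinations within 15 kg:
- A+G: weight 3+8=11, value 40+65=105
- A+D: weight 3+10=13, value 40+60=100
- A+B: weight 3+8=11, value 40+52=92
- A+C: weight 3+9=12, value 40+40=80
- G+H: weight 8+5=13, value 65+3=68
Best: 105 pts.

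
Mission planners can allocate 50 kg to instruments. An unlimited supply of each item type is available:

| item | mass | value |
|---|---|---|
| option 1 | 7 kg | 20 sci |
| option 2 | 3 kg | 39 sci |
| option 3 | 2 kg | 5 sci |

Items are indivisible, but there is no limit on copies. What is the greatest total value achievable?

Best value-per-unit is option 2 at 39/3; filling with it alone gives 16×39 = 624.
Optimal mix: 16×option 2 + 1×option 3 → mass 50, value 629.

629 sci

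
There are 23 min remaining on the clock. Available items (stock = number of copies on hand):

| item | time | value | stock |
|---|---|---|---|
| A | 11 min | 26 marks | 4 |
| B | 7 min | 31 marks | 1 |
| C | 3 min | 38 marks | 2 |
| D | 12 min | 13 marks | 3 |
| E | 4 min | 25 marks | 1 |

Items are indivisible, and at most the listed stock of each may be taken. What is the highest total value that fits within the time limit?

132 marks

Top feasible selections:
- 1×B + 2×C + 1×E: time 17, value 132
- 1×A + 2×C + 1×E: time 21, value 127
Best: 132 marks.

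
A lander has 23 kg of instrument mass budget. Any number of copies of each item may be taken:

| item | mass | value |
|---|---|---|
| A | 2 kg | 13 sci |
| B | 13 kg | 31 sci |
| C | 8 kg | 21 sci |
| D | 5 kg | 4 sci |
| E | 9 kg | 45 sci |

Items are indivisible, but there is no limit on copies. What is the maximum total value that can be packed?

143 sci

Best value-per-unit is A at 13/2, and filling with it alone uses mass 11×2=22. No mix of the others beats 11×13 = 143.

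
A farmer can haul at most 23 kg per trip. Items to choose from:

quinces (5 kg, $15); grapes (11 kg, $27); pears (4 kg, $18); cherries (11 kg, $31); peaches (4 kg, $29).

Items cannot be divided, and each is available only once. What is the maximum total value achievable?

$78

Check high-value combinations within 23 kg:
- pears+cherries+peaches: weight 4+11+4=19, value 18+31+29=78
- quinces+cherries+peaches: weight 5+11+4=20, value 15+31+29=75
- grapes+pears+peaches: weight 11+4+4=19, value 27+18+29=74
- quinces+grapes+peaches: weight 5+11+4=20, value 15+27+29=71
- quinces+pears+cherries: weight 5+4+11=20, value 15+18+31=64
Best: $78.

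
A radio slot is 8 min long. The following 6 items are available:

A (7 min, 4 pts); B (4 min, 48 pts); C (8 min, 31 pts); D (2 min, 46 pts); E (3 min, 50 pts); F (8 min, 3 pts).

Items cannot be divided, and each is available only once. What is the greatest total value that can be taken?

98 pts

Check high-value combinations within 8 min:
- B+E: duration 4+3=7, value 48+50=98
- D+E: duration 2+3=5, value 46+50=96
- B+D: duration 4+2=6, value 48+46=94
- E: duration 3, value 50
- B: duration 4, value 48
Best: 98 pts.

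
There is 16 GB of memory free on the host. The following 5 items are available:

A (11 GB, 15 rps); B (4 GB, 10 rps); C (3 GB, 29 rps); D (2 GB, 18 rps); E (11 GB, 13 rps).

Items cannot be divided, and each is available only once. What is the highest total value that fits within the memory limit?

62 rps

Check high-value combinations within 16 GB:
- A+C+D: memory 11+3+2=16, value 15+29+18=62
- C+D+E: memory 3+2+11=16, value 29+18+13=60
- B+C+D: memory 4+3+2=9, value 10+29+18=57
- C+D: memory 3+2=5, value 29+18=47
- A+C: memory 11+3=14, value 15+29=44
Best: 62 rps.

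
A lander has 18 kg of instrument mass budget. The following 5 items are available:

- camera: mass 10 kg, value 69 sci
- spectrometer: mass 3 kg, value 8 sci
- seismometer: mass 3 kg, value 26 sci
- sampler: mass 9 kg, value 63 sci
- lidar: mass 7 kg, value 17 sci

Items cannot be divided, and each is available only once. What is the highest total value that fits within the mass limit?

Check high-value combinations within 18 kg:
- camera+spectrometer+seismometer: mass 10+3+3=16, value 69+8+26=103
- spectrometer+seismometer+sampler: mass 3+3+9=15, value 8+26+63=97
- camera+seismometer: mass 10+3=13, value 69+26=95
Best: 103 sci.

103 sci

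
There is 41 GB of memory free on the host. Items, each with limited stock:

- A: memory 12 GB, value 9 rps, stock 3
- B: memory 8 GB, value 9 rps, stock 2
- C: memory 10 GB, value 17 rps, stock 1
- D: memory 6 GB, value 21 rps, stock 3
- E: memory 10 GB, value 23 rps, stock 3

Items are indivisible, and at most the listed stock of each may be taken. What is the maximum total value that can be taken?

Top feasible selections:
- 3×D + 2×E: memory 38, value 109
- 1×C + 3×D + 1×E: memory 38, value 103
Best: 109 rps.

109 rps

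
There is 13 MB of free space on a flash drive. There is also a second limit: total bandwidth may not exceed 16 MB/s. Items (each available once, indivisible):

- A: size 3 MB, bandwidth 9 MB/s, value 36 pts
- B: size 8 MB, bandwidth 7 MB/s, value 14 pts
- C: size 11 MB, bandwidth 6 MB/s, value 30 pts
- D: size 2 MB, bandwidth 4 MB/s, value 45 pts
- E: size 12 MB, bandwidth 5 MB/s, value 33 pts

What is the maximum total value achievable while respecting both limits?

81 pts

Feasible sets respecting both limits:
- A+D: size 5, bandwidth 13, value 81
- C+D: size 13, bandwidth 10, value 75
- B+D: size 10, bandwidth 11, value 59
- A+B: size 11, bandwidth 16, value 50
Best: 81 pts.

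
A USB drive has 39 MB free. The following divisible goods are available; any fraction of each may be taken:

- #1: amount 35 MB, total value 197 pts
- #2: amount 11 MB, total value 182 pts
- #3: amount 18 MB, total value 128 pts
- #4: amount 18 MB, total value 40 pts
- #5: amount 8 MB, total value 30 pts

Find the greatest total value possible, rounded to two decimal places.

366.29

Take in order of value per unit:
- #2 (182/11 per unit): all 11 → value 182, running total 182.00
- #3 (128/18 per unit): all 18 → value 128, running total 310.00
- #1 (197/35 per unit): 10 of 35 → value 10×197/35 = 56.2857, running total 366.29
Total 366.29.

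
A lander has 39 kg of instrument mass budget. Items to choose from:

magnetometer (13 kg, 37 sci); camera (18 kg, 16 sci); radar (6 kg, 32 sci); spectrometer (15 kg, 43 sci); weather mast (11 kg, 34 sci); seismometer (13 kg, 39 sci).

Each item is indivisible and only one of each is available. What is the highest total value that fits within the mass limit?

116 sci

Check high-value combinations within 39 kg:
- spectrometer+weather mast+seismometer: mass 15+11+13=39, value 43+34+39=116
- radar+spectrometer+seismometer: mass 6+15+13=34, value 32+43+39=114
- magnetometer+spectrometer+weather mast: mass 13+15+11=39, value 37+43+34=114
- magnetometer+radar+spectrometer: mass 13+6+15=34, value 37+32+43=112
Best: 116 sci.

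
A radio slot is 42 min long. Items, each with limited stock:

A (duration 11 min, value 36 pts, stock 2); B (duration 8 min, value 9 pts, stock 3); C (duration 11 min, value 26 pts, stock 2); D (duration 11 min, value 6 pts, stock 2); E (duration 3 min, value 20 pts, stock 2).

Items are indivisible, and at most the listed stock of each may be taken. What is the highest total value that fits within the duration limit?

Top feasible selections:
- 2×A + 1×C + 2×E: duration 39, value 138
- 1×A + 2×C + 2×E: duration 39, value 128
Best: 138 pts.

138 pts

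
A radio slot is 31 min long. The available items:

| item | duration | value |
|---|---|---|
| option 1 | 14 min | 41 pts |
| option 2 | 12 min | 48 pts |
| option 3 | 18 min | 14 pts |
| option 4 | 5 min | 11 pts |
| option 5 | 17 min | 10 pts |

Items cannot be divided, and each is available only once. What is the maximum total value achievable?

Check high-value combinations within 31 min:
- option 1+option 2+option 4: duration 14+12+5=31, value 41+48+11=100
- option 1+option 2: duration 14+12=26, value 41+48=89
- option 2+option 3: duration 12+18=30, value 48+14=62
- option 2+option 4: duration 12+5=17, value 48+11=59
Best: 100 pts.

100 pts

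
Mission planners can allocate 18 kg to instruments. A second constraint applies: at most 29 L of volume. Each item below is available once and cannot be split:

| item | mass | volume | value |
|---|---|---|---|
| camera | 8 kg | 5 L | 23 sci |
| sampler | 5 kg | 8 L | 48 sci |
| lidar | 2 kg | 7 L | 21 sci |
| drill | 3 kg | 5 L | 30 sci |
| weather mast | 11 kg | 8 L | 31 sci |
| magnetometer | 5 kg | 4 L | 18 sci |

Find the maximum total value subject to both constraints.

122 sci

Feasible sets respecting both limits:
- camera+sampler+lidar+drill: mass 18, volume 25, value 122
- sampler+lidar+drill+magnetometer: mass 15, volume 24, value 117
- camera+sampler+drill: mass 16, volume 18, value 101
Best: 122 sci.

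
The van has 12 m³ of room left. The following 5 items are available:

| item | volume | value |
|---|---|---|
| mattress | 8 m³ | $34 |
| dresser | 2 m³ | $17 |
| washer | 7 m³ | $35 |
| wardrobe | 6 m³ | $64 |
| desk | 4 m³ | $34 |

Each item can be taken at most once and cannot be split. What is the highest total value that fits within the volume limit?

This is a 0/1 knapsack; check combinations near the capacity.
- dresser+wardrobe+desk: volume 2+6+4=12, value 17+64+34=115
- wardrobe+desk: volume 6+4=10, value 64+34=98
- dresser+wardrobe: volume 2+6=8, value 17+64=81
- washer+desk: volume 7+4=11, value 35+34=69
- mattress+desk: volume 8+4=12, value 34+34=68
Best: $115.

$115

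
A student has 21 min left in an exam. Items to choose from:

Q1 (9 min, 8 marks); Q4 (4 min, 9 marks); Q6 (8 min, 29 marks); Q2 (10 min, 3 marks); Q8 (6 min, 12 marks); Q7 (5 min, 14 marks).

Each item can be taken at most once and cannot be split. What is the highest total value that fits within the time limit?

Check high-value combinations within 21 min:
- Q6+Q8+Q7: time 8+6+5=19, value 29+12+14=55
- Q4+Q6+Q7: time 4+8+5=17, value 9+29+14=52
- Q4+Q6+Q8: time 4+8+6=18, value 9+29+12=50
Best: 55 marks.

55 marks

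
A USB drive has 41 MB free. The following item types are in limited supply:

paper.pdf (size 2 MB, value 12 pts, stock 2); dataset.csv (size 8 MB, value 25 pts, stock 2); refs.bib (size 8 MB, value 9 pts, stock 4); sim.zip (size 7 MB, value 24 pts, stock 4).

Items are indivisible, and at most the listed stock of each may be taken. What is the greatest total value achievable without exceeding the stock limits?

146 pts

Best selections within size 41 and stock limits:
- 2×paper.pdf + 2×dataset.csv + 3×sim.zip: size 41, value 146
- 2×paper.pdf + 1×dataset.csv + 4×sim.zip: size 40, value 145
- 1×paper.pdf + 2×dataset.csv + 3×sim.zip: size 39, value 134
Best: 146 pts.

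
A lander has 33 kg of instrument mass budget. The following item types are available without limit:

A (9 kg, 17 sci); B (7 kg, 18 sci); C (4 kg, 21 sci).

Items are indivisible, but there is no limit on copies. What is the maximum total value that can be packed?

168 sci

Best value-per-unit is C at 21/4, and filling with it alone uses mass 8×4=32. No mix of the others beats 8×21 = 168.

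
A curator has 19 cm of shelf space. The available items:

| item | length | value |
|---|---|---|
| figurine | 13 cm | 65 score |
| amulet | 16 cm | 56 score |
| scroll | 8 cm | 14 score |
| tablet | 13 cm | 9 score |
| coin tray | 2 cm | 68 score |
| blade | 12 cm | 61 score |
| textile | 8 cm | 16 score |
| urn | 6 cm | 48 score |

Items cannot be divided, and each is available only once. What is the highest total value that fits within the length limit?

133 score

Check high-value combinations within 19 cm:
- figurine+coin tray: length 13+2=15, value 65+68=133
- coin tray+textile+urn: length 2+8+6=16, value 68+16+48=132
- scroll+coin tray+urn: length 8+2+6=16, value 14+68+48=130
- coin tray+blade: length 2+12=14, value 68+61=129
- amulet+coin tray: length 16+2=18, value 56+68=124
Best: 133 score.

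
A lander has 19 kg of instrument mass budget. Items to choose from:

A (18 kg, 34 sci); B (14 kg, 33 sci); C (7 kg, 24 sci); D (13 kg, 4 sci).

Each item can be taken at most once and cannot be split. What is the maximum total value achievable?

Check high-value combinations within 19 kg:
- A: mass 18, value 34
- B: mass 14, value 33
- C: mass 7, value 24
- D: mass 13, value 4
Best: 34 sci.

34 sci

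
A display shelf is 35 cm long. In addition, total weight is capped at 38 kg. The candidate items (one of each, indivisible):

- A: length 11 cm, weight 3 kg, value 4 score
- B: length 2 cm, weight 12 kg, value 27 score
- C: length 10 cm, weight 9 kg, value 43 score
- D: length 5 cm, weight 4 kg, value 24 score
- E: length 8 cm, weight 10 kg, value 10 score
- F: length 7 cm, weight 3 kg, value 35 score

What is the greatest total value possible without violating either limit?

Feasible sets respecting both limits:
- B+C+D+E+F: length 32, weight 38, value 139
- A+B+C+D+F: length 35, weight 31, value 133
- B+C+D+F: length 24, weight 28, value 129
- B+C+E+F: length 27, weight 34, value 115
Best: 139 score.

139 score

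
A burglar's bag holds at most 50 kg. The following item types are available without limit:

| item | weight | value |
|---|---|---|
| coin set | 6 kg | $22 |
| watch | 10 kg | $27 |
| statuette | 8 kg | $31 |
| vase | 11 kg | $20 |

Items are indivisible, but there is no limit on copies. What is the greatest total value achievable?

Best value-per-unit is statuette at 31/8; filling with it alone gives 6×31 = 186.
Optimal mix: 3×coin set + 4×statuette → weight 50, value 190.

$190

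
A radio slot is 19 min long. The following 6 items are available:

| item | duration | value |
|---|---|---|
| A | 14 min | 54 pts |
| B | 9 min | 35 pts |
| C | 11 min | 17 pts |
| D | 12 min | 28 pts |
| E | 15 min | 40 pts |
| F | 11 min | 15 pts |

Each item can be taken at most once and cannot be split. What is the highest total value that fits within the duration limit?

54 pts

Check high-value combinations within 19 min:
- A: duration 14, value 54
- E: duration 15, value 40
- B: duration 9, value 35
- D: duration 12, value 28
Best: 54 pts.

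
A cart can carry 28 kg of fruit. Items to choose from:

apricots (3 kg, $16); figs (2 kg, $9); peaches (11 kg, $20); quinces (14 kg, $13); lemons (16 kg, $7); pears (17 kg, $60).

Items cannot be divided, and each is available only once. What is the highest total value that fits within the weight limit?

Check high-value combinations within 28 kg:
- apricots+figs+pears: weight 3+2+17=22, value 16+9+60=85
- peaches+pears: weight 11+17=28, value 20+60=80
- apricots+pears: weight 3+17=20, value 16+60=76
Best: $85.

$85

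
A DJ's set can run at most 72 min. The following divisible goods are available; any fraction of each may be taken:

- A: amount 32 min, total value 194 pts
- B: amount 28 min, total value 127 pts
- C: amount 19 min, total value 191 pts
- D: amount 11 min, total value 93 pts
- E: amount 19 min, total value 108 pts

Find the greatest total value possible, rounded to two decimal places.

534.84

Take in order of value per unit:
- C (191/19 per unit): all 19 → value 191, running total 191.00
- D (93/11 per unit): all 11 → value 93, running total 284.00
- A (194/32 per unit): all 32 → value 194, running total 478.00
- E (108/19 per unit): 10 of 19 → value 10×108/19 = 56.8421, running total 534.84
Total 534.84.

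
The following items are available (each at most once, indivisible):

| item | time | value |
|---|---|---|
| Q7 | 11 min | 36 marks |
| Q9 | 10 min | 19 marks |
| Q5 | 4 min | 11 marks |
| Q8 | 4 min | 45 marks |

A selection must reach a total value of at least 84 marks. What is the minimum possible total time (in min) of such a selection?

19

Subsets with value ≥ 84, sorted by total time:
- Q7+Q5+Q8: time 19, value 92
- Q7+Q9+Q8: time 25, value 100
- Q7+Q9+Q5+Q8: time 29, value 111
Minimum time: 19 min.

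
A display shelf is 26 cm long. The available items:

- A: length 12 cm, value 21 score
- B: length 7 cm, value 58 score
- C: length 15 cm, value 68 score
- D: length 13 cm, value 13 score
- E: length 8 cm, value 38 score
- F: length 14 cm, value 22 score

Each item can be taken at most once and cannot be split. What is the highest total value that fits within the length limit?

126 score

Check high-value combinations within 26 cm:
- B+C: length 7+15=22, value 58+68=126
- C+E: length 15+8=23, value 68+38=106
- B+E: length 7+8=15, value 58+38=96
Best: 126 score.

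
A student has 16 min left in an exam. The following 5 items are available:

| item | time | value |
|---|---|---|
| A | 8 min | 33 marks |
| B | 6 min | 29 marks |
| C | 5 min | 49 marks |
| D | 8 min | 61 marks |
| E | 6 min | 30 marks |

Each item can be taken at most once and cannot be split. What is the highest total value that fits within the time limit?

Check high-value combinations within 16 min:
- C+D: time 5+8=13, value 49+61=110
- A+D: time 8+8=16, value 33+61=94
- D+E: time 8+6=14, value 61+30=91
Best: 110 marks.

110 marks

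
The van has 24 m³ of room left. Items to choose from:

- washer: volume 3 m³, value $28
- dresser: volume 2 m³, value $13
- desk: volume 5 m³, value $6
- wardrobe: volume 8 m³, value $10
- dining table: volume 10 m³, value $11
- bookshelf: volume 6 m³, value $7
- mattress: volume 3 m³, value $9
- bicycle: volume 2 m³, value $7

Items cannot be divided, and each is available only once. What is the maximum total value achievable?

Check high-value combinations within 24 m³:
- washer+dresser+wardrobe+bookshelf+mattress+bicycle: volume 3+2+8+6+3+2=24, value 28+13+10+7+9+7=74
- washer+dresser+desk+wardrobe+mattress+bicycle: volume 3+2+5+8+3+2=23, value 28+13+6+10+9+7=73
- washer+dresser+desk+bookshelf+mattress+bicycle: volume 3+2+5+6+3+2=21, value 28+13+6+7+9+7=70
- washer+dresser+dining table+mattress+bicycle: volume 3+2+10+3+2=20, value 28+13+11+9+7=68
- washer+dresser+dining table+bookshelf+mattress: volume 3+2+10+6+3=24, value 28+13+11+7+9=68
Best: $74.

$74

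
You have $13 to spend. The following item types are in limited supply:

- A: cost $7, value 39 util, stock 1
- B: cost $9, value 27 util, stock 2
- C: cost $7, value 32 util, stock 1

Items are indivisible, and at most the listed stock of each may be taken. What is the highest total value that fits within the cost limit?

39 util

Best selections within cost 13 and stock limits:
- 1×A: cost 7, value 39
- 1×C: cost 7, value 32
- 1×B: cost 9, value 27
Best: 39 util.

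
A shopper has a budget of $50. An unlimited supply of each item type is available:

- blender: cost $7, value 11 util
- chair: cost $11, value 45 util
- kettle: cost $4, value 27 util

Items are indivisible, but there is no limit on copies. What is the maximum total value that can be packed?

324 util

Best value-per-unit is kettle at 27/4, and filling with it alone uses cost 12×4=48. No mix of the others beats 12×27 = 324.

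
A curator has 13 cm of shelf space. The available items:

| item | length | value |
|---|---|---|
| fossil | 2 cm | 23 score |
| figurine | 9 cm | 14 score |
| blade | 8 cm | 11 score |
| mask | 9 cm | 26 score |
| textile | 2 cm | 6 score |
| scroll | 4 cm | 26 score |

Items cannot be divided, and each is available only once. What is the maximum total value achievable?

This is a 0/1 knapsack; check combinations near the capacity.
- fossil+textile+scroll: length 2+2+4=8, value 23+6+26=55
- fossil+mask+textile: length 2+9+2=13, value 23+26+6=55
- mask+scroll: length 9+4=13, value 26+26=52
Best: 55 score.

55 score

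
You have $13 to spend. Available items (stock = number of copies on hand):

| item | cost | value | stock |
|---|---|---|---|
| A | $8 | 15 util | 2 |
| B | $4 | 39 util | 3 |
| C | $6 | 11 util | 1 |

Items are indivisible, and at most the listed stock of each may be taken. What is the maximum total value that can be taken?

Best selections within cost 13 and stock limits:
- 3×B: cost 12, value 117
- 2×B: cost 8, value 78
Best: 117 util.

117 util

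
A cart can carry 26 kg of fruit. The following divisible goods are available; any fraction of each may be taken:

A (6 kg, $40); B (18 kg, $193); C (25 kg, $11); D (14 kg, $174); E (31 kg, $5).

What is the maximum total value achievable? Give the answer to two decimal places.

302.67

Take in order of value per unit:
- D (174/14 per unit): all 14 → value 174, running total 174.00
- B (193/18 per unit): 12 of 18 → value 12×193/18 = 128.6667, running total 302.67
Total 302.67.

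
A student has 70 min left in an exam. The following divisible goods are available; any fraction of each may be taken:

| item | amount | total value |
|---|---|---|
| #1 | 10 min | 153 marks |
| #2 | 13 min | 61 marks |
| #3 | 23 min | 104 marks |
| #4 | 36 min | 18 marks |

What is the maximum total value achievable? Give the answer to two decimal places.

Take in order of value per unit:
- #1 (153/10 per unit): all 10 → value 153, running total 153.00
- #2 (61/13 per unit): all 13 → value 61, running total 214.00
- #3 (104/23 per unit): all 23 → value 104, running total 318.00
- #4 (18/36 per unit): 24 of 36 → value 24×18/36 = 12.0000, running total 330.00
Total 330.00.

330.00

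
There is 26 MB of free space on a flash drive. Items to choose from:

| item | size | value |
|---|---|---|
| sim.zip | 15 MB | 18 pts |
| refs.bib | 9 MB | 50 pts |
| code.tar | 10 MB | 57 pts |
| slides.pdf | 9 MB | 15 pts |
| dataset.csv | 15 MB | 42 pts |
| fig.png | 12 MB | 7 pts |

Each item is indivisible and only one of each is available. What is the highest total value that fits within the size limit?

Check high-value combinations within 26 MB:
- refs.bib+code.tar: size 9+10=19, value 50+57=107
- code.tar+dataset.csv: size 10+15=25, value 57+42=99
- refs.bib+dataset.csv: size 9+15=24, value 50+42=92
- sim.zip+code.tar: size 15+10=25, value 18+57=75
Best: 107 pts.

107 pts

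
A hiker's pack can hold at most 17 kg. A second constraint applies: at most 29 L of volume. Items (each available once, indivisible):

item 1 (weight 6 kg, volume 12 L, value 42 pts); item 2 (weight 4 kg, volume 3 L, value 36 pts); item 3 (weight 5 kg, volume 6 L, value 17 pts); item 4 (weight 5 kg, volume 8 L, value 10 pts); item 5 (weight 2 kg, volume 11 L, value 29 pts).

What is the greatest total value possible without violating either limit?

Feasible sets respecting both limits:
- item 1+item 2+item 5: weight 12, volume 26, value 107
- item 1+item 2+item 3: weight 15, volume 21, value 95
- item 2+item 3+item 4+item 5: weight 16, volume 28, value 92
- item 1+item 2+item 4: weight 15, volume 23, value 88
Best: 107 pts.

107 pts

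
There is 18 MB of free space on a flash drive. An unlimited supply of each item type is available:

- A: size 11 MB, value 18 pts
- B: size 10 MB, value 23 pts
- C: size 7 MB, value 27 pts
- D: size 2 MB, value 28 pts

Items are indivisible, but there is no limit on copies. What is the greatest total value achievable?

Best value-per-unit is D at 28/2, and filling with it alone uses size 9×2=18. No mix of the others beats 9×28 = 252.

252 pts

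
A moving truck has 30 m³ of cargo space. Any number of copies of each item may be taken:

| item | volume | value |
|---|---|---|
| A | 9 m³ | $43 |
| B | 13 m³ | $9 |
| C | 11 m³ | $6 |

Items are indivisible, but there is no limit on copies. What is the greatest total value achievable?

$129

Best value-per-unit is A at 43/9, and filling with it alone uses volume 3×9=27. No mix of the others beats 3×43 = 129.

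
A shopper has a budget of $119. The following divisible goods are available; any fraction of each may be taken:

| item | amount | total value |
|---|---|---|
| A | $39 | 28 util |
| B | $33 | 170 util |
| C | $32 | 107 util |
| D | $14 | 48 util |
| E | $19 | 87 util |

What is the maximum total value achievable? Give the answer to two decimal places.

Take in order of value per unit:
- B (170/33 per unit): all 33 → value 170, running total 170.00
- E (87/19 per unit): all 19 → value 87, running total 257.00
- D (48/14 per unit): all 14 → value 48, running total 305.00
- C (107/32 per unit): all 32 → value 107, running total 412.00
- A (28/39 per unit): 21 of 39 → value 21×28/39 = 15.0769, running total 427.08
Total 427.08.

427.08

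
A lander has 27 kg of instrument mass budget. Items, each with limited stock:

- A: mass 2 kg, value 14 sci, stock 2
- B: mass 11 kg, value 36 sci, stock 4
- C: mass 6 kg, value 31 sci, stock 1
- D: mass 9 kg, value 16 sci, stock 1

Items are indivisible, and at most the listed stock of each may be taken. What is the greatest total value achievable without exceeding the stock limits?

100 sci

Top feasible selections:
- 2×A + 2×B: mass 26, value 100
- 2×A + 1×B + 1×C: mass 21, value 95
- 1×A + 2×B: mass 24, value 86
- 1×B + 1×C + 1×D: mass 26, value 83
Best: 100 sci.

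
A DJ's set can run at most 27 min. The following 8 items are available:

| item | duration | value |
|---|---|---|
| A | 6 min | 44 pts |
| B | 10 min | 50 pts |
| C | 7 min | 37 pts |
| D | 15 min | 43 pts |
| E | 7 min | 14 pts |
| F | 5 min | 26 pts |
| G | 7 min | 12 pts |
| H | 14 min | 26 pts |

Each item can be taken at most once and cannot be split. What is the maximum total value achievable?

Check high-value combinations within 27 min:
- A+B+C: duration 6+10+7=23, value 44+50+37=131
- A+C+E+F: duration 6+7+7+5=25, value 44+37+14+26=121
- A+B+F: duration 6+10+5=21, value 44+50+26=120
Best: 131 pts.

131 pts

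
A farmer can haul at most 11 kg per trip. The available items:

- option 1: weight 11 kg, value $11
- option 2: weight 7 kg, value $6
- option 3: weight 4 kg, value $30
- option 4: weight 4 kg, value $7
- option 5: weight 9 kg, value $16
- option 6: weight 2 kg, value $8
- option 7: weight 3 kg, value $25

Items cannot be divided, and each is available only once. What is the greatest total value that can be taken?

This is a 0/1 knapsack; check combinations near the capacity.
- option 3+option 6+option 7: weight 4+2+3=9, value 30+8+25=63
- option 3+option 4+option 7: weight 4+4+3=11, value 30+7+25=62
- option 3+option 7: weight 4+3=7, value 30+25=55
- option 3+option 4+option 6: weight 4+4+2=10, value 30+7+8=45
Best: $63.

$63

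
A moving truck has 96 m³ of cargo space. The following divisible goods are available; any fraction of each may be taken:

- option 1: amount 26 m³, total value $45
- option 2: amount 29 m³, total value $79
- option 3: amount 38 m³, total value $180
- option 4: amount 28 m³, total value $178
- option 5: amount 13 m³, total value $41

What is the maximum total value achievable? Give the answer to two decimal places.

445.31

Take in order of value per unit:
- option 4 (178/28 per unit): all 28 → value 178, running total 178.00
- option 3 (180/38 per unit): all 38 → value 180, running total 358.00
- option 5 (41/13 per unit): all 13 → value 41, running total 399.00
- option 2 (79/29 per unit): 17 of 29 → value 17×79/29 = 46.3103, running total 445.31
Total 445.31.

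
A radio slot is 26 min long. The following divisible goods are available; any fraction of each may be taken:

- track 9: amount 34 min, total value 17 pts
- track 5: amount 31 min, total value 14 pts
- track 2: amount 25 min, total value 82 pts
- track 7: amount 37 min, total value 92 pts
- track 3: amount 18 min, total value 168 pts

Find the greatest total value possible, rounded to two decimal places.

194.24

Take in order of value per unit:
- track 3 (168/18 per unit): all 18 → value 168, running total 168.00
- track 2 (82/25 per unit): 8 of 25 → value 8×82/25 = 26.2400, running total 194.24
Total 194.24.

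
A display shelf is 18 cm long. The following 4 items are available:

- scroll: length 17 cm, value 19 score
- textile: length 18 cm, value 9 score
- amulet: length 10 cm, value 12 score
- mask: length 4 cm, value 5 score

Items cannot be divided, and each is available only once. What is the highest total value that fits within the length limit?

19 score

Check high-value combinations within 18 cm:
- scroll: length 17, value 19
- amulet+mask: length 10+4=14, value 12+5=17
- amulet: length 10, value 12
Best: 19 score.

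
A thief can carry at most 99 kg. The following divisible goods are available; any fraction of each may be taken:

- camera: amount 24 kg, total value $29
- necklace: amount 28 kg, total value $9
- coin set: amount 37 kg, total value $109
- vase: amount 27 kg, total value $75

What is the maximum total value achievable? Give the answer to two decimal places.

216.54

Take in order of value per unit:
- coin set (109/37 per unit): all 37 → value 109, running total 109.00
- vase (75/27 per unit): all 27 → value 75, running total 184.00
- camera (29/24 per unit): all 24 → value 29, running total 213.00
- necklace (9/28 per unit): 11 of 28 → value 11×9/28 = 3.5357, running total 216.54
Total 216.54.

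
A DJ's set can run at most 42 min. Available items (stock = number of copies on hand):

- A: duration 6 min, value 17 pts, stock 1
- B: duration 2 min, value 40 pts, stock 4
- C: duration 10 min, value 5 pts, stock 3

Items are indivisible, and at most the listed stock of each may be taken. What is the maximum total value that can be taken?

Best selections within duration 42 and stock limits:
- 1×A + 4×B + 2×C: duration 34, value 187
- 1×A + 4×B + 1×C: duration 24, value 182
Best: 187 pts.

187 pts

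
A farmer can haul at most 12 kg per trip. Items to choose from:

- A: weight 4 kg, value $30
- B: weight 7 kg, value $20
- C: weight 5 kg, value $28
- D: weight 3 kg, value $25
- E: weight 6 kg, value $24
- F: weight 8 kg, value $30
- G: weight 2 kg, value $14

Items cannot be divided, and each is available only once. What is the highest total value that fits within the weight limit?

$83

This is a 0/1 knapsack; check combinations near the capacity.
- A+C+D: weight 4+5+3=12, value 30+28+25=83
- A+C+G: weight 4+5+2=11, value 30+28+14=72
- A+D+G: weight 4+3+2=9, value 30+25+14=69
- A+E+G: weight 4+6+2=12, value 30+24+14=68
Best: $83.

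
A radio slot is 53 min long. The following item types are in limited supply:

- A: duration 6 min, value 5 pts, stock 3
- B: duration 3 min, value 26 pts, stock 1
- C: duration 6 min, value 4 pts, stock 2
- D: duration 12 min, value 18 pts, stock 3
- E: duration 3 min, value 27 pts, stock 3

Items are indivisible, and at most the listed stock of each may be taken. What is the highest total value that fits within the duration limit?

Top feasible selections:
- 1×B + 3×D + 3×E: duration 48, value 161
- 2×A + 1×B + 2×D + 3×E: duration 48, value 153
Best: 161 pts.

161 pts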